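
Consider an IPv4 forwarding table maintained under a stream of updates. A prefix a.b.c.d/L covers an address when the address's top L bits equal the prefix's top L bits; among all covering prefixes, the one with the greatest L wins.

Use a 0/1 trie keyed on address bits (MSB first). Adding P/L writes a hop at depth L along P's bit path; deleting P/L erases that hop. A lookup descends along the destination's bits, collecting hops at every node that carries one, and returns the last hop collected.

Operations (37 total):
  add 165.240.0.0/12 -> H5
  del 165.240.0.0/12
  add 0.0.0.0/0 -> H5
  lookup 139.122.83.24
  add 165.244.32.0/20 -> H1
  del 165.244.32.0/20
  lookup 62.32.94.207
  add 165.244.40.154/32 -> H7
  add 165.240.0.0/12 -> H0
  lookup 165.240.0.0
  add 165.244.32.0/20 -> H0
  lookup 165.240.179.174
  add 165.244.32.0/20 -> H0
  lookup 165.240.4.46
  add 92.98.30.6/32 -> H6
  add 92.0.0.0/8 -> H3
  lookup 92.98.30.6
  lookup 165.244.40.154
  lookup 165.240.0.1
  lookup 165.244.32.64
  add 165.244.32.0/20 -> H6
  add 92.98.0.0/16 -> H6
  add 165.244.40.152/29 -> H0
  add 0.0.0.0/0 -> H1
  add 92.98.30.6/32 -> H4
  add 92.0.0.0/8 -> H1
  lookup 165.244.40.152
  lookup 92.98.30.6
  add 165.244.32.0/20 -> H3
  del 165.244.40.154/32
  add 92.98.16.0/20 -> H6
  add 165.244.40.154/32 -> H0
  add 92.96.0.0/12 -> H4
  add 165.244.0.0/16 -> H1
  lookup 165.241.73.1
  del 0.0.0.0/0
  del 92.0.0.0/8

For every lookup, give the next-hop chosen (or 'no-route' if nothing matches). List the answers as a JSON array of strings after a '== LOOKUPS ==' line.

Apply in order:
  + 165.240.0.0/12 (H5) depth=12
  del 165.240.0.0/12 (clear depth 12)
  + 0.0.0.0/0 (H5) depth=0
  Q 139.122.83.24: descend 10 ; hops seen [H5] ; pick H5
  + 165.244.32.0/20 (H1) depth=20
  del 165.244.32.0/20 (clear depth 20)
  Q 62.32.94.207: descend ε ; hops seen [H5] ; pick H5
  + 165.244.40.154/32 (H7) depth=32
  + 165.240.0.0/12 (H0) depth=12
  Q 165.240.0.0: descend 1010010111110 ; hops seen [H5,H0] ; pick H0
  + 165.244.32.0/20 (H0) depth=20
  Q 165.240.179.174: descend 1010010111110 ; hops seen [H5,H0] ; pick H0
  + 165.244.32.0/20 (H0) depth=20
  Q 165.240.4.46: descend 1010010111110 ; hops seen [H5,H0] ; pick H0
  + 92.98.30.6/32 (H6) depth=32
  + 92.0.0.0/8 (H3) depth=8
  Q 92.98.30.6: descend 01011100011000100001111000000110 ; hops seen [H5,H3,H6] ; pick H6
  Q 165.244.40.154: descend 10100101111101000010100010011010 ; hops seen [H5,H0,H0,H7] ; pick H7
  Q 165.240.0.1: descend 1010010111110 ; hops seen [H5,H0] ; pick H0
  Q 165.244.32.64: descend 10100101111101000010 ; hops seen [H5,H0,H0] ; pick H0
  + 165.244.32.0/20 (H6) depth=20
  + 92.98.0.0/16 (H6) depth=16
  + 165.244.40.152/29 (H0) depth=29
  + 0.0.0.0/0 (H1) depth=0
  + 92.98.30.6/32 (H4) depth=32
  + 92.0.0.0/8 (H1) depth=8
  Q 165.244.40.152: descend 101001011111010000101000100110 ; hops seen [H1,H0,H6,H0] ; pick H0
  Q 92.98.30.6: descend 01011100011000100001111000000110 ; hops seen [H1,H1,H6,H4] ; pick H4
  + 165.244.32.0/20 (H3) depth=20
  del 165.244.40.154/32 (clear depth 32)
  + 92.98.16.0/20 (H6) depth=20
  + 165.244.40.154/32 (H0) depth=32
  + 92.96.0.0/12 (H4) depth=12
  + 165.244.0.0/16 (H1) depth=16
  Q 165.241.73.1: descend 1010010111110 ; hops seen [H1,H0] ; pick H0
  del 0.0.0.0/0 (clear depth 0)
  del 92.0.0.0/8 (clear depth 8)

== LOOKUPS ==
["H5","H5","H0","H0","H0","H6","H7","H0","H0","H0","H4","H0"]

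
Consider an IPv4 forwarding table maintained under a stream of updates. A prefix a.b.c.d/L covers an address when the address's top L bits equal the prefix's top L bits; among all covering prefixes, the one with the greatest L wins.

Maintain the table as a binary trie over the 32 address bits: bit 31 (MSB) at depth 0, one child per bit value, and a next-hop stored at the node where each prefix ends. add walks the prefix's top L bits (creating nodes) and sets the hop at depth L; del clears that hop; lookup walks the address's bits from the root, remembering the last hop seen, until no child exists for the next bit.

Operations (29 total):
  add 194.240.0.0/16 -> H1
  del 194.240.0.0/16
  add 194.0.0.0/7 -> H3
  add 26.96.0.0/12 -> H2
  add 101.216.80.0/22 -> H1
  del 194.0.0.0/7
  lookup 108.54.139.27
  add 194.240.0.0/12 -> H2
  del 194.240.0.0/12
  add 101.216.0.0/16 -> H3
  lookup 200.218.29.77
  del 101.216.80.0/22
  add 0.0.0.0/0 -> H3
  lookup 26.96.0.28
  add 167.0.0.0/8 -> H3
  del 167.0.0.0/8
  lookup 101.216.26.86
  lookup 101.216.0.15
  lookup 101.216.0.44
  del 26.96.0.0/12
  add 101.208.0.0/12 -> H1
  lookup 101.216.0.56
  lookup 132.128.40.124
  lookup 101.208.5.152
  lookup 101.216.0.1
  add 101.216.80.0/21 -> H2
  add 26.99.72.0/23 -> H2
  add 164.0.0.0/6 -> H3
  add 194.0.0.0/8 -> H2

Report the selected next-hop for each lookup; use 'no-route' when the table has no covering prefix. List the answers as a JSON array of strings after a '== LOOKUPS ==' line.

Trace:
  + 194.240.0.0/16 (H1) depth=16
  - 194.240.0.0/16 clear@16
  + 194.0.0.0/7 (H3) depth=7
  + 26.96.0.0/12 (H2) depth=12
  + 101.216.80.0/22 (H1) depth=22
  - 194.0.0.0/7 clear@7
  ? 108.54.139.27  path d0:-→d1:-→d2:-→d3:-→d4:-  best=no-route
  + 194.240.0.0/12 (H2) depth=12
  - 194.240.0.0/12 clear@12
  + 101.216.0.0/16 (H3) depth=16
  ? 200.218.29.77  path d0:-→d1:-→d2:-→d3:-→d4:-  best=no-route
  - 101.216.80.0/22 clear@22
  + 0.0.0.0/0 (H3) depth=0
  ? 26.96.0.28  path d0:H3→d1:-→d2:-→d3:-→d4:-→d5:-→d6:-→d7:-→d8:-→d9:-→d10:-→d11:-→d12:H2  best=H2
  + 167.0.0.0/8 (H3) depth=8
  - 167.0.0.0/8 clear@8
  ? 101.216.26.86  path d0:H3→d1:-→d2:-→d3:-→d4:-→d5:-→d6:-→d7:-→d8:-→d9:-→d10:-→d11:-→d12:-→d13:-→d14:-→d15:-→d16:H3→d17:-  best=H3
  ? 101.216.0.15  path d0:H3→d1:-→d2:-→d3:-→d4:-→d5:-→d6:-→d7:-→d8:-→d9:-→d10:-→d11:-→d12:-→d13:-→d14:-→d15:-→d16:H3→d17:-  best=H3
  ? 101.216.0.44  path d0:H3→d1:-→d2:-→d3:-→d4:-→d5:-→d6:-→d7:-→d8:-→d9:-→d10:-→d11:-→d12:-→d13:-→d14:-→d15:-→d16:H3→d17:-  best=H3
  - 26.96.0.0/12 clear@12
  + 101.208.0.0/12 (H1) depth=12
  ? 101.216.0.56  path d0:H3→d1:-→d2:-→d3:-→d4:-→d5:-→d6:-→d7:-→d8:-→d9:-→d10:-→d11:-→d12:H1→d13:-→d14:-→d15:-→d16:H3→d17:-  best=H3
  ? 132.128.40.124  path d0:H3→d1:-→d2:-  best=H3
  ? 101.208.5.152  path d0:H3→d1:-→d2:-→d3:-→d4:-→d5:-→d6:-→d7:-→d8:-→d9:-→d10:-→d11:-→d12:H1  best=H1
  ? 101.216.0.1  path d0:H3→d1:-→d2:-→d3:-→d4:-→d5:-→d6:-→d7:-→d8:-→d9:-→d10:-→d11:-→d12:H1→d13:-→d14:-→d15:-→d16:H3→d17:-  best=H3
  + 101.216.80.0/21 (H2) depth=21
  + 26.99.72.0/23 (H2) depth=23
  + 164.0.0.0/6 (H3) depth=6
  + 194.0.0.0/8 (H2) depth=8

== LOOKUPS ==
["no-route","no-route","H2","H3","H3","H3","H3","H3","H1","H3"]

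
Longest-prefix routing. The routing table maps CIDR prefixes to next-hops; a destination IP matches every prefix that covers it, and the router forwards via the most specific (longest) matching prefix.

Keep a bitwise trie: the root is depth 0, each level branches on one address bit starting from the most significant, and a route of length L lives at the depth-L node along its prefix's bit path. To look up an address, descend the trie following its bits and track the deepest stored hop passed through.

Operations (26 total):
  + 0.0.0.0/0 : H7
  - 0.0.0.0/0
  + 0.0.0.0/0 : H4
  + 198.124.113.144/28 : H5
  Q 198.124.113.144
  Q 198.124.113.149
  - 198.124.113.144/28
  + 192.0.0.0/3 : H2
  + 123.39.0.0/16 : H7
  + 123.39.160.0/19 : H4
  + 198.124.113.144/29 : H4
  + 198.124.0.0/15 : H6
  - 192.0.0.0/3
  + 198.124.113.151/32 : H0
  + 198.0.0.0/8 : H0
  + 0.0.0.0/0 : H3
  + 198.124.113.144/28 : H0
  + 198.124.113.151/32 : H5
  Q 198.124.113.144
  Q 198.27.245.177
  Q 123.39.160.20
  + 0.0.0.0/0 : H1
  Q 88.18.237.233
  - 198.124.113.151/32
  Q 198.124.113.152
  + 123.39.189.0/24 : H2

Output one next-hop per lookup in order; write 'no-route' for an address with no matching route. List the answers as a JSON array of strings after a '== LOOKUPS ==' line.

Process each operation:
  + 0.0.0.0/0 (H7) depth=0
  del 0.0.0.0/0 (clear depth 0)
  + 0.0.0.0/0 (H4) depth=0
  + 198.124.113.144/28 (H5) depth=28
  ? 198.124.113.144  path d0:H4→d1:-→d2:-→d3:-→d4:-→d5:-→d6:-→d7:-→d8:-→d9:-→d10:-→d11:-→d12:-→d13:-→d14:-→d15:-→d16:-→d17:-→d18:-→d19:-→d20:-→d21:-→d22:-→d23:-→d24:-→d25:-→d26:-→d27:-→d28:H5  best=H5
  ? 198.124.113.149  path d0:H4→d1:-→d2:-→d3:-→d4:-→d5:-→d6:-→d7:-→d8:-→d9:-→d10:-→d11:-→d12:-→d13:-→d14:-→d15:-→d16:-→d17:-→d18:-→d19:-→d20:-→d21:-→d22:-→d23:-→d24:-→d25:-→d26:-→d27:-→d28:H5  best=H5
  del 198.124.113.144/28 (clear depth 28)
  + 192.0.0.0/3 (H2) depth=3
  + 123.39.0.0/16 (H7) depth=16
  + 123.39.160.0/19 (H4) depth=19
  + 198.124.113.144/29 (H4) depth=29
  + 198.124.0.0/15 (H6) depth=15
  del 192.0.0.0/3 (clear depth 3)
  + 198.124.113.151/32 (H0) depth=32
  + 198.0.0.0/8 (H0) depth=8
  + 0.0.0.0/0 (H3) depth=0
  + 198.124.113.144/28 (H0) depth=28
  + 198.124.113.151/32 (H5) depth=32
  ? 198.124.113.144  path d0:H3→d1:-→d2:-→d3:-→d4:-→d5:-→d6:-→d7:-→d8:H0→d9:-→d10:-→d11:-→d12:-→d13:-→d14:-→d15:H6→d16:-→d17:-→d18:-→d19:-→d20:-→d21:-→d22:-→d23:-→d24:-→d25:-→d26:-→d27:-→d28:H0→d29:H4  best=H4
  ? 198.27.245.177  path d0:H3→d1:-→d2:-→d3:-→d4:-→d5:-→d6:-→d7:-→d8:H0→d9:-  best=H0
  ? 123.39.160.20  path d0:H3→d1:-→d2:-→d3:-→d4:-→d5:-→d6:-→d7:-→d8:-→d9:-→d10:-→d11:-→d12:-→d13:-→d14:-→d15:-→d16:H7→d17:-→d18:-→d19:H4  best=H4
  + 0.0.0.0/0 (H1) depth=0
  ? 88.18.237.233  path d0:H1→d1:-→d2:-  best=H1
  del 198.124.113.151/32 (clear depth 32)
  ? 198.124.113.152  path d0:H1→d1:-→d2:-→d3:-→d4:-→d5:-→d6:-→d7:-→d8:H0→d9:-→d10:-→d11:-→d12:-→d13:-→d14:-→d15:H6→d16:-→d17:-→d18:-→d19:-→d20:-→d21:-→d22:-→d23:-→d24:-→d25:-→d26:-→d27:-→d28:H0  best=H0
  + 123.39.189.0/24 (H2) depth=24

== LOOKUPS ==
["H5","H5","H4","H0","H4","H1","H0"]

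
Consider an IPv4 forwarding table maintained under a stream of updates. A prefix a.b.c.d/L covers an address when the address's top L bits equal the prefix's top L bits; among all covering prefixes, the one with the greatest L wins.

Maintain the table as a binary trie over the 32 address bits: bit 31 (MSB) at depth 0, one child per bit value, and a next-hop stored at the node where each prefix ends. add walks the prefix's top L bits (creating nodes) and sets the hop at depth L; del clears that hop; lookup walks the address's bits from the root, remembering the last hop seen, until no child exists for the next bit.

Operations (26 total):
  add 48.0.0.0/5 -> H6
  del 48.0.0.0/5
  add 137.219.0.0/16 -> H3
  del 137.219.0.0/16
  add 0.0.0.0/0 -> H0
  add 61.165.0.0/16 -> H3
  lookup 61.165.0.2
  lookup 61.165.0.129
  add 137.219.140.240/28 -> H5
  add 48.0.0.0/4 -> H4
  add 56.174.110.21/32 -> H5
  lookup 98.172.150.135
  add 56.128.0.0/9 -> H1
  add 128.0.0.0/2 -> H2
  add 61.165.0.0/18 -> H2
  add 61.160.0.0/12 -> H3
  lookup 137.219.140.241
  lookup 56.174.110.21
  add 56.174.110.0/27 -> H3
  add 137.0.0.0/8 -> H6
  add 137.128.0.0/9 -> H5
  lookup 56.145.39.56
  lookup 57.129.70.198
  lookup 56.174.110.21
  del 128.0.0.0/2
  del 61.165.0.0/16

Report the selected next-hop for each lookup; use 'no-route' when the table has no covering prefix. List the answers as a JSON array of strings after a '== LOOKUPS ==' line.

Process each operation:
  add 48.0.0.0/5 -> H6 at depth 5
  del 48.0.0.0/5 (clear depth 5)
  add 137.219.0.0/16 -> H3 at depth 16
  del 137.219.0.0/16 (clear depth 16)
  add 0.0.0.0/0 -> H0 at depth 0
  add 61.165.0.0/16 -> H3 at depth 16
  ? 61.165.0.2  path d0:H0→d1:-→d2:-→d3:-→d4:-→d5:-→d6:-→d7:-→d8:-→d9:-→d10:-→d11:-→d12:-→d13:-→d14:-→d15:-→d16:H3  best=H3
  ? 61.165.0.129  path d0:H0→d1:-→d2:-→d3:-→d4:-→d5:-→d6:-→d7:-→d8:-→d9:-→d10:-→d11:-→d12:-→d13:-→d14:-→d15:-→d16:H3  best=H3
  add 137.219.140.240/28 -> H5 at depth 28
  add 48.0.0.0/4 -> H4 at depth 4
  add 56.174.110.21/32 -> H5 at depth 32
  ? 98.172.150.135  path d0:H0→d1:-  best=H0
  add 56.128.0.0/9 -> H1 at depth 9
  add 128.0.0.0/2 -> H2 at depth 2
  add 61.165.0.0/18 -> H2 at depth 18
  add 61.160.0.0/12 -> H3 at depth 12
  ? 137.219.140.241  path d0:H0→d1:-→d2:H2→d3:-→d4:-→d5:-→d6:-→d7:-→d8:-→d9:-→d10:-→d11:-→d12:-→d13:-→d14:-→d15:-→d16:-→d17:-→d18:-→d19:-→d20:-→d21:-→d22:-→d23:-→d24:-→d25:-→d26:-→d27:-→d28:H5  best=H5
  ? 56.174.110.21  path d0:H0→d1:-→d2:-→d3:-→d4:H4→d5:-→d6:-→d7:-→d8:-→d9:H1→d10:-→d11:-→d12:-→d13:-→d14:-→d15:-→d16:-→d17:-→d18:-→d19:-→d20:-→d21:-→d22:-→d23:-→d24:-→d25:-→d26:-→d27:-→d28:-→d29:-→d30:-→d31:-→d32:H5  best=H5
  add 56.174.110.0/27 -> H3 at depth 27
  add 137.0.0.0/8 -> H6 at depth 8
  add 137.128.0.0/9 -> H5 at depth 9
  ? 56.145.39.56  path d0:H0→d1:-→d2:-→d3:-→d4:H4→d5:-→d6:-→d7:-→d8:-→d9:H1→d10:-  best=H1
  ? 57.129.70.198  path d0:H0→d1:-→d2:-→d3:-→d4:H4→d5:-→d6:-→d7:-  best=H4
  ? 56.174.110.21  path d0:H0→d1:-→d2:-→d3:-→d4:H4→d5:-→d6:-→d7:-→d8:-→d9:H1→d10:-→d11:-→d12:-→d13:-→d14:-→d15:-→d16:-→d17:-→d18:-→d19:-→d20:-→d21:-→d22:-→d23:-→d24:-→d25:-→d26:-→d27:H3→d28:-→d29:-→d30:-→d31:-→d32:H5  best=H5
  del 128.0.0.0/2 (clear depth 2)
  del 61.165.0.0/16 (clear depth 16)

== LOOKUPS ==
["H3","H3","H0","H5","H5","H1","H4","H5"]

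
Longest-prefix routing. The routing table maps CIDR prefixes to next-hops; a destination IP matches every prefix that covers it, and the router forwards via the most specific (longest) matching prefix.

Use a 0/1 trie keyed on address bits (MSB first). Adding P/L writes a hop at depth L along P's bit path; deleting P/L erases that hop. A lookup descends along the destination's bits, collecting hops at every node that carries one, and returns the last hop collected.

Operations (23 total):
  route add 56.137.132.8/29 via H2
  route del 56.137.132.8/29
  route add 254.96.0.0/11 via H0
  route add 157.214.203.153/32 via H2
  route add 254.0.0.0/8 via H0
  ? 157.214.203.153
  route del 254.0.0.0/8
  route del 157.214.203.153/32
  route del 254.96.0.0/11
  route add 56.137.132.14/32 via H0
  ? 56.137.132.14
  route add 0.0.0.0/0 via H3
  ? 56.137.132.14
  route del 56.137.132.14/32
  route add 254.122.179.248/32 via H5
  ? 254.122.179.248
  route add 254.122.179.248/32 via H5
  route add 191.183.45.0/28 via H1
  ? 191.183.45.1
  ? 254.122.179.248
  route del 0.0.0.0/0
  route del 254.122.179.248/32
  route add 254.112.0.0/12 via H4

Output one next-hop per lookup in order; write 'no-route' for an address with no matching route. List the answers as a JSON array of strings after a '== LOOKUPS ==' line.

Process each operation:
  add 56.137.132.8/29 -> H2 at depth 29
  - 56.137.132.8/29 clear@29
  add 254.96.0.0/11 -> H0 at depth 11
  add 157.214.203.153/32 -> H2 at depth 32
  add 254.0.0.0/8 -> H0 at depth 8
  lookup 157.214.203.153: bits 10011101110101101100101110011001 walk d0:-→d1:-→d2:-→d3:-→d4:-→d5:-→d6:-→d7:-→d8:-→d9:-→d10:-→d11:-→d12:-→d13:-→d14:-→d15:-→d16:-→d17:-→d18:-→d19:-→d20:-→d21:-→d22:-→d23:-→d24:-→d25:-→d26:-→d27:-→d28:-→d29:-→d30:-→d31:-→d32:H2 -> H2
  - 254.0.0.0/8 clear@8
  - 157.214.203.153/32 clear@32
  - 254.96.0.0/11 clear@11
  add 56.137.132.14/32 -> H0 at depth 32
  lookup 56.137.132.14: bits 00111000100010011000010000001110 walk d0:-→d1:-→d2:-→d3:-→d4:-→d5:-→d6:-→d7:-→d8:-→d9:-→d10:-→d11:-→d12:-→d13:-→d14:-→d15:-→d16:-→d17:-→d18:-→d19:-→d20:-→d21:-→d22:-→d23:-→d24:-→d25:-→d26:-→d27:-→d28:-→d29:-→d30:-→d31:-→d32:H0 -> H0
  add 0.0.0.0/0 -> H3 at depth 0
  lookup 56.137.132.14: bits 00111000100010011000010000001110 walk d0:H3→d1:-→d2:-→d3:-→d4:-→d5:-→d6:-→d7:-→d8:-→d9:-→d10:-→d11:-→d12:-→d13:-→d14:-→d15:-→d16:-→d17:-→d18:-→d19:-→d20:-→d21:-→d22:-→d23:-→d24:-→d25:-→d26:-→d27:-→d28:-→d29:-→d30:-→d31:-→d32:H0 -> H0
  - 56.137.132.14/32 clear@32
  add 254.122.179.248/32 -> H5 at depth 32
  lookup 254.122.179.248: bits 11111110011110101011001111111000 walk d0:H3→d1:-→d2:-→d3:-→d4:-→d5:-→d6:-→d7:-→d8:-→d9:-→d10:-→d11:-→d12:-→d13:-→d14:-→d15:-→d16:-→d17:-→d18:-→d19:-→d20:-→d21:-→d22:-→d23:-→d24:-→d25:-→d26:-→d27:-→d28:-→d29:-→d30:-→d31:-→d32:H5 -> H5
  add 254.122.179.248/32 -> H5 at depth 32
  add 191.183.45.0/28 -> H1 at depth 28
  lookup 191.183.45.1: bits 1011111110110111001011010000 walk d0:H3→d1:-→d2:-→d3:-→d4:-→d5:-→d6:-→d7:-→d8:-→d9:-→d10:-→d11:-→d12:-→d13:-→d14:-→d15:-→d16:-→d17:-→d18:-→d19:-→d20:-→d21:-→d22:-→d23:-→d24:-→d25:-→d26:-→d27:-→d28:H1 -> H1
  lookup 254.122.179.248: bits 11111110011110101011001111111000 walk d0:H3→d1:-→d2:-→d3:-→d4:-→d5:-→d6:-→d7:-→d8:-→d9:-→d10:-→d11:-→d12:-→d13:-→d14:-→d15:-→d16:-→d17:-→d18:-→d19:-→d20:-→d21:-→d22:-→d23:-→d24:-→d25:-→d26:-→d27:-→d28:-→d29:-→d30:-→d31:-→d32:H5 -> H5
  - 0.0.0.0/0 clear@0
  - 254.122.179.248/32 clear@32
  add 254.112.0.0/12 -> H4 at depth 12

== LOOKUPS ==
["H2","H0","H0","H5","H1","H5"]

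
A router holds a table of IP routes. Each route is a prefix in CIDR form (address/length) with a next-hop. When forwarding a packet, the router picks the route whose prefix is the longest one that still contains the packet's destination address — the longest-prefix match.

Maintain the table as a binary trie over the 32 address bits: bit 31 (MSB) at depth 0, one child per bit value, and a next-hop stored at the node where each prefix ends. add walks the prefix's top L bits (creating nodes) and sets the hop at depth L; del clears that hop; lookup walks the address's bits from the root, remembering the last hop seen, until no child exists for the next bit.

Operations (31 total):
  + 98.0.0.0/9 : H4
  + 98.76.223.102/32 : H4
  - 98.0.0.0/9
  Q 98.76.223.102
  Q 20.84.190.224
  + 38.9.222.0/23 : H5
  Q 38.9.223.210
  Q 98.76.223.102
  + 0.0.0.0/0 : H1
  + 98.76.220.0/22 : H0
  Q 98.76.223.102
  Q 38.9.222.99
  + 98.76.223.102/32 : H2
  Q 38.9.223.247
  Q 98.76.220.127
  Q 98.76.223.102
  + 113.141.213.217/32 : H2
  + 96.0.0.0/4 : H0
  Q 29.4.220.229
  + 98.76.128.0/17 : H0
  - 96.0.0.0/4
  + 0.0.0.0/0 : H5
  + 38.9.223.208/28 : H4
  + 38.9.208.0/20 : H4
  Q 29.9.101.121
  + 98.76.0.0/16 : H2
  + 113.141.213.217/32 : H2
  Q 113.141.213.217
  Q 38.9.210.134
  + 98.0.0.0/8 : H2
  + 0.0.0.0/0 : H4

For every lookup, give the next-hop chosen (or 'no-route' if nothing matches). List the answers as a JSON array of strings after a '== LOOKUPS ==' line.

Apply in order:
  add 98.0.0.0/9 -> H4 at depth 9
  add 98.76.223.102/32 -> H4 at depth 32
  - 98.0.0.0/9 clear@9
  ? 98.76.223.102  path d0:-→d1:-→d2:-→d3:-→d4:-→d5:-→d6:-→d7:-→d8:-→d9:-→d10:-→d11:-→d12:-→d13:-→d14:-→d15:-→d16:-→d17:-→d18:-→d19:-→d20:-→d21:-→d22:-→d23:-→d24:-→d25:-→d26:-→d27:-→d28:-→d29:-→d30:-→d31:-→d32:H4  best=H4
  ? 20.84.190.224  path d0:-→d1:-  best=no-route
  add 38.9.222.0/23 -> H5 at depth 23
  ? 38.9.223.210  path d0:-→d1:-→d2:-→d3:-→d4:-→d5:-→d6:-→d7:-→d8:-→d9:-→d10:-→d11:-→d12:-→d13:-→d14:-→d15:-→d16:-→d17:-→d18:-→d19:-→d20:-→d21:-→d22:-→d23:H5  best=H5
  ? 98.76.223.102  path d0:-→d1:-→d2:-→d3:-→d4:-→d5:-→d6:-→d7:-→d8:-→d9:-→d10:-→d11:-→d12:-→d13:-→d14:-→d15:-→d16:-→d17:-→d18:-→d19:-→d20:-→d21:-→d22:-→d23:-→d24:-→d25:-→d26:-→d27:-→d28:-→d29:-→d30:-→d31:-→d32:H4  best=H4
  add 0.0.0.0/0 -> H1 at depth 0
  add 98.76.220.0/22 -> H0 at depth 22
  ? 98.76.223.102  path d0:H1→d1:-→d2:-→d3:-→d4:-→d5:-→d6:-→d7:-→d8:-→d9:-→d10:-→d11:-→d12:-→d13:-→d14:-→d15:-→d16:-→d17:-→d18:-→d19:-→d20:-→d21:-→d22:H0→d23:-→d24:-→d25:-→d26:-→d27:-→d28:-→d29:-→d30:-→d31:-→d32:H4  best=H4
  ? 38.9.222.99  path d0:H1→d1:-→d2:-→d3:-→d4:-→d5:-→d6:-→d7:-→d8:-→d9:-→d10:-→d11:-→d12:-→d13:-→d14:-→d15:-→d16:-→d17:-→d18:-→d19:-→d20:-→d21:-→d22:-→d23:H5  best=H5
  add 98.76.223.102/32 -> H2 at depth 32
  ? 38.9.223.247  path d0:H1→d1:-→d2:-→d3:-→d4:-→d5:-→d6:-→d7:-→d8:-→d9:-→d10:-→d11:-→d12:-→d13:-→d14:-→d15:-→d16:-→d17:-→d18:-→d19:-→d20:-→d21:-→d22:-→d23:H5  best=H5
  ? 98.76.220.127  path d0:H1→d1:-→d2:-→d3:-→d4:-→d5:-→d6:-→d7:-→d8:-→d9:-→d10:-→d11:-→d12:-→d13:-→d14:-→d15:-→d16:-→d17:-→d18:-→d19:-→d20:-→d21:-→d22:H0  best=H0
  ? 98.76.223.102  path d0:H1→d1:-→d2:-→d3:-→d4:-→d5:-→d6:-→d7:-→d8:-→d9:-→d10:-→d11:-→d12:-→d13:-→d14:-→d15:-→d16:-→d17:-→d18:-→d19:-→d20:-→d21:-→d22:H0→d23:-→d24:-→d25:-→d26:-→d27:-→d28:-→d29:-→d30:-→d31:-→d32:H2  best=H2
  add 113.141.213.217/32 -> H2 at depth 32
  add 96.0.0.0/4 -> H0 at depth 4
  ? 29.4.220.229  path d0:H1→d1:-→d2:-  best=H1
  add 98.76.128.0/17 -> H0 at depth 17
  - 96.0.0.0/4 clear@4
  add 0.0.0.0/0 -> H5 at depth 0
  add 38.9.223.208/28 -> H4 at depth 28
  add 38.9.208.0/20 -> H4 at depth 20
  ? 29.9.101.121  path d0:H5→d1:-→d2:-  best=H5
  add 98.76.0.0/16 -> H2 at depth 16
  add 113.141.213.217/32 -> H2 at depth 32
  ? 113.141.213.217  path d0:H5→d1:-→d2:-→d3:-→d4:-→d5:-→d6:-→d7:-→d8:-→d9:-→d10:-→d11:-→d12:-→d13:-→d14:-→d15:-→d16:-→d17:-→d18:-→d19:-→d20:-→d21:-→d22:-→d23:-→d24:-→d25:-→d26:-→d27:-→d28:-→d29:-→d30:-→d31:-→d32:H2  best=H2
  ? 38.9.210.134  path d0:H5→d1:-→d2:-→d3:-→d4:-→d5:-→d6:-→d7:-→d8:-→d9:-→d10:-→d11:-→d12:-→d13:-→d14:-→d15:-→d16:-→d17:-→d18:-→d19:-→d20:H4  best=H4
  add 98.0.0.0/8 -> H2 at depth 8
  add 0.0.0.0/0 -> H4 at depth 0

== LOOKUPS ==
["H4","no-route","H5","H4","H4","H5","H5","H0","H2","H1","H5","H2","H4"]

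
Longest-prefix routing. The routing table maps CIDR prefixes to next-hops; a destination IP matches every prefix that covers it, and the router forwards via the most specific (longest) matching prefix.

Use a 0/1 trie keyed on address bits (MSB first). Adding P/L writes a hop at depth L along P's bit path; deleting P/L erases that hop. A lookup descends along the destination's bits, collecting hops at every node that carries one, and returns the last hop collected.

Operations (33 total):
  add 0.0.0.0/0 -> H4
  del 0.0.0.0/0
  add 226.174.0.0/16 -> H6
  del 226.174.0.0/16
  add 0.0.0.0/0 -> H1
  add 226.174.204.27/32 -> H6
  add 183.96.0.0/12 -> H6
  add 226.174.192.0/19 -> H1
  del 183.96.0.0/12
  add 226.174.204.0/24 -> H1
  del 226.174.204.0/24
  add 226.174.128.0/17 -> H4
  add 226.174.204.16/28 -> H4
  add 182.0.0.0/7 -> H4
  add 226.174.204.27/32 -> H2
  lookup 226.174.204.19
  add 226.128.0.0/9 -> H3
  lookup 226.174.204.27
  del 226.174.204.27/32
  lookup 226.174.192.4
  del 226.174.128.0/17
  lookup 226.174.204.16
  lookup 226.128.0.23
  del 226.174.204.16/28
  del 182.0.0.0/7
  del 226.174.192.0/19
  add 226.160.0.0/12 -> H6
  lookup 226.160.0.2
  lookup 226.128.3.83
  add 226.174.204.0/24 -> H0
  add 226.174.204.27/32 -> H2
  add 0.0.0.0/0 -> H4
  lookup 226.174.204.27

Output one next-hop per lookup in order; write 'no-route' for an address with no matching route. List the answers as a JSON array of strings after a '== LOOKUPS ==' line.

Trace:
  add 0.0.0.0/0 -> H4 at depth 0
  - 0.0.0.0/0 clear@0
  add 226.174.0.0/16 -> H6 at depth 16
  - 226.174.0.0/16 clear@16
  add 0.0.0.0/0 -> H1 at depth 0
  add 226.174.204.27/32 -> H6 at depth 32
  add 183.96.0.0/12 -> H6 at depth 12
  add 226.174.192.0/19 -> H1 at depth 19
  - 183.96.0.0/12 clear@12
  add 226.174.204.0/24 -> H1 at depth 24
  - 226.174.204.0/24 clear@24
  add 226.174.128.0/17 -> H4 at depth 17
  add 226.174.204.16/28 -> H4 at depth 28
  add 182.0.0.0/7 -> H4 at depth 7
  add 226.174.204.27/32 -> H2 at depth 32
  ? 226.174.204.19  path d0:H1→d1:-→d2:-→d3:-→d4:-→d5:-→d6:-→d7:-→d8:-→d9:-→d10:-→d11:-→d12:-→d13:-→d14:-→d15:-→d16:-→d17:H4→d18:-→d19:H1→d20:-→d21:-→d22:-→d23:-→d24:-→d25:-→d26:-→d27:-→d28:H4  best=H4
  add 226.128.0.0/9 -> H3 at depth 9
  ? 226.174.204.27  path d0:H1→d1:-→d2:-→d3:-→d4:-→d5:-→d6:-→d7:-→d8:-→d9:H3→d10:-→d11:-→d12:-→d13:-→d14:-→d15:-→d16:-→d17:H4→d18:-→d19:H1→d20:-→d21:-→d22:-→d23:-→d24:-→d25:-→d26:-→d27:-→d28:H4→d29:-→d30:-→d31:-→d32:H2  best=H2
  - 226.174.204.27/32 clear@32
  ? 226.174.192.4  path d0:H1→d1:-→d2:-→d3:-→d4:-→d5:-→d6:-→d7:-→d8:-→d9:H3→d10:-→d11:-→d12:-→d13:-→d14:-→d15:-→d16:-→d17:H4→d18:-→d19:H1→d20:-  best=H1
  - 226.174.128.0/17 clear@17
  ? 226.174.204.16  path d0:H1→d1:-→d2:-→d3:-→d4:-→d5:-→d6:-→d7:-→d8:-→d9:H3→d10:-→d11:-→d12:-→d13:-→d14:-→d15:-→d16:-→d17:-→d18:-→d19:H1→d20:-→d21:-→d22:-→d23:-→d24:-→d25:-→d26:-→d27:-→d28:H4  best=H4
  ? 226.128.0.23  path d0:H1→d1:-→d2:-→d3:-→d4:-→d5:-→d6:-→d7:-→d8:-→d9:H3→d10:-  best=H3
  - 226.174.204.16/28 clear@28
  - 182.0.0.0/7 clear@7
  - 226.174.192.0/19 clear@19
  add 226.160.0.0/12 -> H6 at depth 12
  ? 226.160.0.2  path d0:H1→d1:-→d2:-→d3:-→d4:-→d5:-→d6:-→d7:-→d8:-→d9:H3→d10:-→d11:-→d12:H6  best=H6
  ? 226.128.3.83  path d0:H1→d1:-→d2:-→d3:-→d4:-→d5:-→d6:-→d7:-→d8:-→d9:H3→d10:-  best=H3
  add 226.174.204.0/24 -> H0 at depth 24
  add 226.174.204.27/32 -> H2 at depth 32
  add 0.0.0.0/0 -> H4 at depth 0
  ? 226.174.204.27  path d0:H4→d1:-→d2:-→d3:-→d4:-→d5:-→d6:-→d7:-→d8:-→d9:H3→d10:-→d11:-→d12:H6→d13:-→d14:-→d15:-→d16:-→d17:-→d18:-→d19:-→d20:-→d21:-→d22:-→d23:-→d24:H0→d25:-→d26:-→d27:-→d28:-→d29:-→d30:-→d31:-→d32:H2  best=H2

== LOOKUPS ==
["H4","H2","H1","H4","H3","H6","H3","H2"]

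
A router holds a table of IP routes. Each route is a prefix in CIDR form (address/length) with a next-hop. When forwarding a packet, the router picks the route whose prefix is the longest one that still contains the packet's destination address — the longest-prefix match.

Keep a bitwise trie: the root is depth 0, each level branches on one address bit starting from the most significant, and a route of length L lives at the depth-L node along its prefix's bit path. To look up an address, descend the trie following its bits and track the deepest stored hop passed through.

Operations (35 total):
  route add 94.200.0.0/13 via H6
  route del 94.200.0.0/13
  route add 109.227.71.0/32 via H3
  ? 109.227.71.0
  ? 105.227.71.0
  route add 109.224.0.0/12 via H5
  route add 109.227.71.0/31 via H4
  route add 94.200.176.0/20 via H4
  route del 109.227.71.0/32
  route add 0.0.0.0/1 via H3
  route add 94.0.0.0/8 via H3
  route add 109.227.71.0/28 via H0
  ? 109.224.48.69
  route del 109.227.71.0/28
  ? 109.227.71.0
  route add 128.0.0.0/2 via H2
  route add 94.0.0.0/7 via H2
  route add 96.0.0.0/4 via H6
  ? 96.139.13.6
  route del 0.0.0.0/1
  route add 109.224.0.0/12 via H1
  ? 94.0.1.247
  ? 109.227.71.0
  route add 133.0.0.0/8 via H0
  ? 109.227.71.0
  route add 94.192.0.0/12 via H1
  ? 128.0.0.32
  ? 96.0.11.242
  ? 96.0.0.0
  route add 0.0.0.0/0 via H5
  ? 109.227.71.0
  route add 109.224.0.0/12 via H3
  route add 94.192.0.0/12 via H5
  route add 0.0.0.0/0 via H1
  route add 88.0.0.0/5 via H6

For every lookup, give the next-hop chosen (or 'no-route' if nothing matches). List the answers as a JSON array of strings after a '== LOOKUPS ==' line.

Process each operation:
  add 94.200.0.0/13 -> H6 at depth 13
  del 94.200.0.0/13 (clear depth 13)
  add 109.227.71.0/32 -> H3 at depth 32
  ? 109.227.71.0  path d0:-→d1:-→d2:-→d3:-→d4:-→d5:-→d6:-→d7:-→d8:-→d9:-→d10:-→d11:-→d12:-→d13:-→d14:-→d15:-→d16:-→d17:-→d18:-→d19:-→d20:-→d21:-→d22:-→d23:-→d24:-→d25:-→d26:-→d27:-→d28:-→d29:-→d30:-→d31:-→d32:H3  best=H3
  ? 105.227.71.0  path d0:-→d1:-→d2:-→d3:-→d4:-→d5:-  best=no-route
  add 109.224.0.0/12 -> H5 at depth 12
  add 109.227.71.0/31 -> H4 at depth 31
  add 94.200.176.0/20 -> H4 at depth 20
  del 109.227.71.0/32 (clear depth 32)
  add 0.0.0.0/1 -> H3 at depth 1
  add 94.0.0.0/8 -> H3 at depth 8
  add 109.227.71.0/28 -> H0 at depth 28
  ? 109.224.48.69  path d0:-→d1:H3→d2:-→d3:-→d4:-→d5:-→d6:-→d7:-→d8:-→d9:-→d10:-→d11:-→d12:H5→d13:-→d14:-  best=H5
  del 109.227.71.0/28 (clear depth 28)
  ? 109.227.71.0  path d0:-→d1:H3→d2:-→d3:-→d4:-→d5:-→d6:-→d7:-→d8:-→d9:-→d10:-→d11:-→d12:H5→d13:-→d14:-→d15:-→d16:-→d17:-→d18:-→d19:-→d20:-→d21:-→d22:-→d23:-→d24:-→d25:-→d26:-→d27:-→d28:-→d29:-→d30:-→d31:H4→d32:-  best=H4
  add 128.0.0.0/2 -> H2 at depth 2
  add 94.0.0.0/7 -> H2 at depth 7
  add 96.0.0.0/4 -> H6 at depth 4
  ? 96.139.13.6  path d0:-→d1:H3→d2:-→d3:-→d4:H6  best=H6
  del 0.0.0.0/1 (clear depth 1)
  add 109.224.0.0/12 -> H1 at depth 12
  ? 94.0.1.247  path d0:-→d1:-→d2:-→d3:-→d4:-→d5:-→d6:-→d7:H2→d8:H3  best=H3
  ? 109.227.71.0  path d0:-→d1:-→d2:-→d3:-→d4:H6→d5:-→d6:-→d7:-→d8:-→d9:-→d10:-→d11:-→d12:H1→d13:-→d14:-→d15:-→d16:-→d17:-→d18:-→d19:-→d20:-→d21:-→d22:-→d23:-→d24:-→d25:-→d26:-→d27:-→d28:-→d29:-→d30:-→d31:H4→d32:-  best=H4
  add 133.0.0.0/8 -> H0 at depth 8
  ? 109.227.71.0  path d0:-→d1:-→d2:-→d3:-→d4:H6→d5:-→d6:-→d7:-→d8:-→d9:-→d10:-→d11:-→d12:H1→d13:-→d14:-→d15:-→d16:-→d17:-→d18:-→d19:-→d20:-→d21:-→d22:-→d23:-→d24:-→d25:-→d26:-→d27:-→d28:-→d29:-→d30:-→d31:H4→d32:-  best=H4
  add 94.192.0.0/12 -> H1 at depth 12
  ? 128.0.0.32  path d0:-→d1:-→d2:H2→d3:-→d4:-→d5:-  best=H2
  ? 96.0.11.242  path d0:-→d1:-→d2:-→d3:-→d4:H6  best=H6
  ? 96.0.0.0  path d0:-→d1:-→d2:-→d3:-→d4:H6  best=H6
  add 0.0.0.0/0 -> H5 at depth 0
  ? 109.227.71.0  path d0:H5→d1:-→d2:-→d3:-→d4:H6→d5:-→d6:-→d7:-→d8:-→d9:-→d10:-→d11:-→d12:H1→d13:-→d14:-→d15:-→d16:-→d17:-→d18:-→d19:-→d20:-→d21:-→d22:-→d23:-→d24:-→d25:-→d26:-→d27:-→d28:-→d29:-→d30:-→d31:H4→d32:-  best=H4
  add 109.224.0.0/12 -> H3 at depth 12
  add 94.192.0.0/12 -> H5 at depth 12
  add 0.0.0.0/0 -> H1 at depth 0
  add 88.0.0.0/5 -> H6 at depth 5

== LOOKUPS ==
["H3","no-route","H5","H4","H6","H3","H4","H4","H2","H6","H6","H4"]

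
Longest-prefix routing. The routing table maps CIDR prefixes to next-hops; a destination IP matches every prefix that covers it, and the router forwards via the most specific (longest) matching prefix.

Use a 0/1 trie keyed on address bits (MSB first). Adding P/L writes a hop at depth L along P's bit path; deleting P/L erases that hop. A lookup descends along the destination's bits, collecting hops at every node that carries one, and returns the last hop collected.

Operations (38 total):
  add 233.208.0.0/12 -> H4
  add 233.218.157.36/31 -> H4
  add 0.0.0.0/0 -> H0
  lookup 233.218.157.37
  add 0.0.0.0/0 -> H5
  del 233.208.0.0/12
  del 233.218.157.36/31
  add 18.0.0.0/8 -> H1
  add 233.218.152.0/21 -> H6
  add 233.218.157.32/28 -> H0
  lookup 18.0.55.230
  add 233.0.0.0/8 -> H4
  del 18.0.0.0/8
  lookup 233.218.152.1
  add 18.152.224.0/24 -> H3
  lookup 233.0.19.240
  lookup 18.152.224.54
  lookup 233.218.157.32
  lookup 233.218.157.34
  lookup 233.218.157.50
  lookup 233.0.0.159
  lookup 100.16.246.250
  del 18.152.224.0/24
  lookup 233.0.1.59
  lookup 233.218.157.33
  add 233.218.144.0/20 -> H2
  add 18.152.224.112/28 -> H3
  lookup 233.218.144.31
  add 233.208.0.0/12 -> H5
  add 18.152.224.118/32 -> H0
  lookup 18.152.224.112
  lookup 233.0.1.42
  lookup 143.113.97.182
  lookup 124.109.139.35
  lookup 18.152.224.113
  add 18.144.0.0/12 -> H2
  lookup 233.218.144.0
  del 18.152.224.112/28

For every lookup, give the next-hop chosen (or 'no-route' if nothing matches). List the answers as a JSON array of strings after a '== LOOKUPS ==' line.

Process each operation:
  add 233.208.0.0/12 -> H4 at depth 12
  add 233.218.157.36/31 -> H4 at depth 31
  add 0.0.0.0/0 -> H0 at depth 0
  Q 233.218.157.37: descend 1110100111011010100111010010010 ; hops seen [H0,H4,H4] ; pick H4
  add 0.0.0.0/0 -> H5 at depth 0
  del 233.208.0.0/12 (clear depth 12)
  del 233.218.157.36/31 (clear depth 31)
  add 18.0.0.0/8 -> H1 at depth 8
  add 233.218.152.0/21 -> H6 at depth 21
  add 233.218.157.32/28 -> H0 at depth 28
  Q 18.0.55.230: descend 00010010 ; hops seen [H5,H1] ; pick H1
  add 233.0.0.0/8 -> H4 at depth 8
  del 18.0.0.0/8 (clear depth 8)
  Q 233.218.152.1: descend 111010011101101010011 ; hops seen [H5,H4,H6] ; pick H6
  add 18.152.224.0/24 -> H3 at depth 24
  Q 233.0.19.240: descend 11101001 ; hops seen [H5,H4] ; pick H4
  Q 18.152.224.54: descend 000100101001100011100000 ; hops seen [H5,H3] ; pick H3
  Q 233.218.157.32: descend 11101001110110101001110100100 ; hops seen [H5,H4,H6,H0] ; pick H0
  Q 233.218.157.34: descend 11101001110110101001110100100 ; hops seen [H5,H4,H6,H0] ; pick H0
  Q 233.218.157.50: descend 111010011101101010011101001 ; hops seen [H5,H4,H6] ; pick H6
  Q 233.0.0.159: descend 11101001 ; hops seen [H5,H4] ; pick H4
  Q 100.16.246.250: descend 0 ; hops seen [H5] ; pick H5
  del 18.152.224.0/24 (clear depth 24)
  Q 233.0.1.59: descend 11101001 ; hops seen [H5,H4] ; pick H4
  Q 233.218.157.33: descend 11101001110110101001110100100 ; hops seen [H5,H4,H6,H0] ; pick H0
  add 233.218.144.0/20 -> H2 at depth 20
  add 18.152.224.112/28 -> H3 at depth 28
  Q 233.218.144.31: descend 11101001110110101001 ; hops seen [H5,H4,H2] ; pick H2
  add 233.208.0.0/12 -> H5 at depth 12
  add 18.152.224.118/32 -> H0 at depth 32
  Q 18.152.224.112: descend 00010010100110001110000001110 ; hops seen [H5,H3] ; pick H3
  Q 233.0.1.42: descend 11101001 ; hops seen [H5,H4] ; pick H4
  Q 143.113.97.182: descend 1 ; hops seen [H5] ; pick H5
  Q 124.109.139.35: descend 0 ; hops seen [H5] ; pick H5
  Q 18.152.224.113: descend 00010010100110001110000001110 ; hops seen [H5,H3] ; pick H3
  add 18.144.0.0/12 -> H2 at depth 12
  Q 233.218.144.0: descend 11101001110110101001 ; hops seen [H5,H4,H5,H2] ; pick H2
  del 18.152.224.112/28 (clear depth 28)

== LOOKUPS ==
["H4","H1","H6","H4","H3","H0","H0","H6","H4","H5","H4","H0","H2","H3","H4","H5","H5","H3","H2"]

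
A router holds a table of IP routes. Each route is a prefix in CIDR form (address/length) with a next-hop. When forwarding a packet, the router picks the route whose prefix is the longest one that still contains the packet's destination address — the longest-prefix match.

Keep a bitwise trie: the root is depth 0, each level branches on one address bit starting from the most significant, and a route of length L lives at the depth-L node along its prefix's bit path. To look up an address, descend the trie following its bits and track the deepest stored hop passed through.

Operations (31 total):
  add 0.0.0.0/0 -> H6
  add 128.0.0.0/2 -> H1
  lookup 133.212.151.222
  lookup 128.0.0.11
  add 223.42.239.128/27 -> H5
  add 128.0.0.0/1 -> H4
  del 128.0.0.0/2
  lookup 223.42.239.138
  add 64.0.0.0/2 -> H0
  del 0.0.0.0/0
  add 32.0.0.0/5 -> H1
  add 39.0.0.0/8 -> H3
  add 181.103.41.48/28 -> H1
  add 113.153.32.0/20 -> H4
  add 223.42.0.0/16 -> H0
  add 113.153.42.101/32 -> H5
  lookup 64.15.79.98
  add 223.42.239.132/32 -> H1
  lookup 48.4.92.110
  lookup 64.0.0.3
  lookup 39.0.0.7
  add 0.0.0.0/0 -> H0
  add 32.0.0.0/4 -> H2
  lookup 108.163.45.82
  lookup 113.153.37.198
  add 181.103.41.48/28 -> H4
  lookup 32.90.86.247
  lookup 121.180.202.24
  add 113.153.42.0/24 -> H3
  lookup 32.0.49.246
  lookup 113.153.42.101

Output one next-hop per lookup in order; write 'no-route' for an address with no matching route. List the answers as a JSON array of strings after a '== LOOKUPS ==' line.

Trace:
  + 0.0.0.0/0 (H6) depth=0
  + 128.0.0.0/2 (H1) depth=2
  ? 133.212.151.222  path d0:H6→d1:-→d2:H1  best=H1
  ? 128.0.0.11  path d0:H6→d1:-→d2:H1  best=H1
  + 223.42.239.128/27 (H5) depth=27
  + 128.0.0.0/1 (H4) depth=1
  - 128.0.0.0/2 clear@2
  ? 223.42.239.138  path d0:H6→d1:H4→d2:-→d3:-→d4:-→d5:-→d6:-→d7:-→d8:-→d9:-→d10:-→d11:-→d12:-→d13:-→d14:-→d15:-→d16:-→d17:-→d18:-→d19:-→d20:-→d21:-→d22:-→d23:-→d24:-→d25:-→d26:-→d27:H5  best=H5
  + 64.0.0.0/2 (H0) depth=2
  - 0.0.0.0/0 clear@0
  + 32.0.0.0/5 (H1) depth=5
  + 39.0.0.0/8 (H3) depth=8
  + 181.103.41.48/28 (H1) depth=28
  + 113.153.32.0/20 (H4) depth=20
  + 223.42.0.0/16 (H0) depth=16
  + 113.153.42.101/32 (H5) depth=32
  ? 64.15.79.98  path d0:-→d1:-→d2:H0  best=H0
  + 223.42.239.132/32 (H1) depth=32
  ? 48.4.92.110  path d0:-→d1:-→d2:-→d3:-  best=no-route
  ? 64.0.0.3  path d0:-→d1:-→d2:H0  best=H0
  ? 39.0.0.7  path d0:-→d1:-→d2:-→d3:-→d4:-→d5:H1→d6:-→d7:-→d8:H3  best=H3
  + 0.0.0.0/0 (H0) depth=0
  + 32.0.0.0/4 (H2) depth=4
  ? 108.163.45.82  path d0:H0→d1:-→d2:H0→d3:-  best=H0
  ? 113.153.37.198  path d0:H0→d1:-→d2:H0→d3:-→d4:-→d5:-→d6:-→d7:-→d8:-→d9:-→d10:-→d11:-→d12:-→d13:-→d14:-→d15:-→d16:-→d17:-→d18:-→d19:-→d20:H4  best=H4
  + 181.103.41.48/28 (H4) depth=28
  ? 32.90.86.247  path d0:H0→d1:-→d2:-→d3:-→d4:H2→d5:H1  best=H1
  ? 121.180.202.24  path d0:H0→d1:-→d2:H0→d3:-→d4:-  best=H0
  + 113.153.42.0/24 (H3) depth=24
  ? 32.0.49.246  path d0:H0→d1:-→d2:-→d3:-→d4:H2→d5:H1  best=H1
  ? 113.153.42.101  path d0:H0→d1:-→d2:H0→d3:-→d4:-→d5:-→d6:-→d7:-→d8:-→d9:-→d10:-→d11:-→d12:-→d13:-→d14:-→d15:-→d16:-→d17:-→d18:-→d19:-→d20:H4→d21:-→d22:-→d23:-→d24:H3→d25:-→d26:-→d27:-→d28:-→d29:-→d30:-→d31:-→d32:H5  best=H5

== LOOKUPS ==
["H1","H1","H5","H0","no-route","H0","H3","H0","H4","H1","H0","H1","H5"]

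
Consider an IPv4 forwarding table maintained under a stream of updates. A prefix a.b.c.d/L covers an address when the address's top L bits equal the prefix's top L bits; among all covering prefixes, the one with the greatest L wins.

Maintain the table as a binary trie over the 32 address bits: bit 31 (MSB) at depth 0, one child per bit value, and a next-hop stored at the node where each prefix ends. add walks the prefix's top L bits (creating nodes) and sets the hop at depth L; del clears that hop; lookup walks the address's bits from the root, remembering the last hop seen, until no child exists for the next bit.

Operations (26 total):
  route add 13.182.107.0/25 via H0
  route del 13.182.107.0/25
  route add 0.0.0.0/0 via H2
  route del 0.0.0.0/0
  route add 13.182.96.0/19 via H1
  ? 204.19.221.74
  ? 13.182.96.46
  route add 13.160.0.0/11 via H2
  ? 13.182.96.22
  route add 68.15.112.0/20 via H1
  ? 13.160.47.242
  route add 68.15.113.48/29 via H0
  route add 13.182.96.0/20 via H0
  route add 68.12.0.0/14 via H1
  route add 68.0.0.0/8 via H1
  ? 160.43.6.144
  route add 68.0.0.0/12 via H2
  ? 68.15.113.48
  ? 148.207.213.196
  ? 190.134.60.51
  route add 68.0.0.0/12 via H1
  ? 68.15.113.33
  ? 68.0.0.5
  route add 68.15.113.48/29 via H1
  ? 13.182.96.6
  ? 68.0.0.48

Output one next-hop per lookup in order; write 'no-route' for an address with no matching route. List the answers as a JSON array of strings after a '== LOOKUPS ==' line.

Process each operation:
  add 13.182.107.0/25 -> H0 at depth 25
  del 13.182.107.0/25 (clear depth 25)
  add 0.0.0.0/0 -> H2 at depth 0
  del 0.0.0.0/0 (clear depth 0)
  add 13.182.96.0/19 -> H1 at depth 19
  Q 204.19.221.74: descend ε ; hops seen [∅] ; pick no-route
  Q 13.182.96.46: descend 00001101101101100110 ; hops seen [H1] ; pick H1
  add 13.160.0.0/11 -> H2 at depth 11
  Q 13.182.96.22: descend 00001101101101100110 ; hops seen [H2,H1] ; pick H1
  add 68.15.112.0/20 -> H1 at depth 20
  Q 13.160.47.242: descend 00001101101 ; hops seen [H2] ; pick H2
  add 68.15.113.48/29 -> H0 at depth 29
  add 13.182.96.0/20 -> H0 at depth 20
  add 68.12.0.0/14 -> H1 at depth 14
  add 68.0.0.0/8 -> H1 at depth 8
  Q 160.43.6.144: descend ε ; hops seen [∅] ; pick no-route
  add 68.0.0.0/12 -> H2 at depth 12
  Q 68.15.113.48: descend 01000100000011110111000100110 ; hops seen [H1,H2,H1,H1,H0] ; pick H0
  Q 148.207.213.196: descend ε ; hops seen [∅] ; pick no-route
  Q 190.134.60.51: descend ε ; hops seen [∅] ; pick no-route
  add 68.0.0.0/12 -> H1 at depth 12
  Q 68.15.113.33: descend 010001000000111101110001001 ; hops seen [H1,H1,H1,H1] ; pick H1
  Q 68.0.0.5: descend 010001000000 ; hops seen [H1,H1] ; pick H1
  add 68.15.113.48/29 -> H1 at depth 29
  Q 13.182.96.6: descend 00001101101101100110 ; hops seen [H2,H1,H0] ; pick H0
  Q 68.0.0.48: descend 010001000000 ; hops seen [H1,H1] ; pick H1

== LOOKUPS ==
["no-route","H1","H1","H2","no-route","H0","no-route","no-route","H1","H1","H0","H1"]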